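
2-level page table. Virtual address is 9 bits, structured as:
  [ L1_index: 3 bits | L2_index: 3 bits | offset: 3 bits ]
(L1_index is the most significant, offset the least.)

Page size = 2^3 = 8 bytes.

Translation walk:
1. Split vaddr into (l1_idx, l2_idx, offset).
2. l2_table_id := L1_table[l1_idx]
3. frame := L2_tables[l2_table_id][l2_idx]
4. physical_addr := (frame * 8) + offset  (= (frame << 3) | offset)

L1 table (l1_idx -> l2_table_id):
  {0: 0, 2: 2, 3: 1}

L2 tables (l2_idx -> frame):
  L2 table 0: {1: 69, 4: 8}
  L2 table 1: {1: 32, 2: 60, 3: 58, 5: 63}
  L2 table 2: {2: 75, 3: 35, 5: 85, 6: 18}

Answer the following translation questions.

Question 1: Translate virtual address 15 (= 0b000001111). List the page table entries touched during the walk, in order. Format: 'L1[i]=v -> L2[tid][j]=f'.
Answer: L1[0]=0 -> L2[0][1]=69

Derivation:
vaddr = 15 = 0b000001111
Split: l1_idx=0, l2_idx=1, offset=7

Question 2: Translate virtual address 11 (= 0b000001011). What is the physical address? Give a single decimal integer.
vaddr = 11 = 0b000001011
Split: l1_idx=0, l2_idx=1, offset=3
L1[0] = 0
L2[0][1] = 69
paddr = 69 * 8 + 3 = 555

Answer: 555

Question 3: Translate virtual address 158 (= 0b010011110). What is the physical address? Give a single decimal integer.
Answer: 286

Derivation:
vaddr = 158 = 0b010011110
Split: l1_idx=2, l2_idx=3, offset=6
L1[2] = 2
L2[2][3] = 35
paddr = 35 * 8 + 6 = 286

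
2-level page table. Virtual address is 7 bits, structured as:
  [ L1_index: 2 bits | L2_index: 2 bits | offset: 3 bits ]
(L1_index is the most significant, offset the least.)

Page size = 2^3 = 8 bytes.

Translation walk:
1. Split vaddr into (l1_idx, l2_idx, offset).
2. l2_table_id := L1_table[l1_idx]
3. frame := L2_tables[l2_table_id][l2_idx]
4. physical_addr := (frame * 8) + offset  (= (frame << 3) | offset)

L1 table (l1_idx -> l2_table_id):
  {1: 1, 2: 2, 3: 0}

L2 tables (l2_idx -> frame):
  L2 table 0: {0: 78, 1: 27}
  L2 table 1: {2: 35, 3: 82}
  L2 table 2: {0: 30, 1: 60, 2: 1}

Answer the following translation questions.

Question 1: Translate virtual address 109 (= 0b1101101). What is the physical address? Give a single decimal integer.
vaddr = 109 = 0b1101101
Split: l1_idx=3, l2_idx=1, offset=5
L1[3] = 0
L2[0][1] = 27
paddr = 27 * 8 + 5 = 221

Answer: 221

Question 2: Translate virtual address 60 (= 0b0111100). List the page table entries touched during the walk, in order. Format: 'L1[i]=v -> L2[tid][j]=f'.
Answer: L1[1]=1 -> L2[1][3]=82

Derivation:
vaddr = 60 = 0b0111100
Split: l1_idx=1, l2_idx=3, offset=4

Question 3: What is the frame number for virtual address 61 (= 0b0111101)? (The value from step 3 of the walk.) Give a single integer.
vaddr = 61: l1_idx=1, l2_idx=3
L1[1] = 1; L2[1][3] = 82

Answer: 82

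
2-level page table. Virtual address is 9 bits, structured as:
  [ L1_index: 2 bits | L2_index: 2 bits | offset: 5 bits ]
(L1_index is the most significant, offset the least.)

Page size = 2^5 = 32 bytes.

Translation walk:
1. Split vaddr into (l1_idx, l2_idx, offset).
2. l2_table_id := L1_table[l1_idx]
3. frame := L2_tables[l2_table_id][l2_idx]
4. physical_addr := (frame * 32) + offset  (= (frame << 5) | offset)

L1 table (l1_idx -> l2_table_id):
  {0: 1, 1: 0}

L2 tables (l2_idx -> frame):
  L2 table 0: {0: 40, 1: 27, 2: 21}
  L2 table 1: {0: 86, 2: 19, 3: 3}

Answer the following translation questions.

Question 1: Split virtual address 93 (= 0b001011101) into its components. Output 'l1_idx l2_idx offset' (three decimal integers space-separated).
vaddr = 93 = 0b001011101
  top 2 bits -> l1_idx = 0
  next 2 bits -> l2_idx = 2
  bottom 5 bits -> offset = 29

Answer: 0 2 29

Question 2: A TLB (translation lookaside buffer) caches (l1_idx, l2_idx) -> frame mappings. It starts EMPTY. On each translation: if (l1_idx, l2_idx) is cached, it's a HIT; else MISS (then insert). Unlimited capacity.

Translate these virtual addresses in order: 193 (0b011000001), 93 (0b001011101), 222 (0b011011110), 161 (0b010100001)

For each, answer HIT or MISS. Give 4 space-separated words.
vaddr=193: (1,2) not in TLB -> MISS, insert
vaddr=93: (0,2) not in TLB -> MISS, insert
vaddr=222: (1,2) in TLB -> HIT
vaddr=161: (1,1) not in TLB -> MISS, insert

Answer: MISS MISS HIT MISS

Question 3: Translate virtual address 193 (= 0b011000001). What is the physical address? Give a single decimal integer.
vaddr = 193 = 0b011000001
Split: l1_idx=1, l2_idx=2, offset=1
L1[1] = 0
L2[0][2] = 21
paddr = 21 * 32 + 1 = 673

Answer: 673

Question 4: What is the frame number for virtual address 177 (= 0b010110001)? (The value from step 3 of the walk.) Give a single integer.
vaddr = 177: l1_idx=1, l2_idx=1
L1[1] = 0; L2[0][1] = 27

Answer: 27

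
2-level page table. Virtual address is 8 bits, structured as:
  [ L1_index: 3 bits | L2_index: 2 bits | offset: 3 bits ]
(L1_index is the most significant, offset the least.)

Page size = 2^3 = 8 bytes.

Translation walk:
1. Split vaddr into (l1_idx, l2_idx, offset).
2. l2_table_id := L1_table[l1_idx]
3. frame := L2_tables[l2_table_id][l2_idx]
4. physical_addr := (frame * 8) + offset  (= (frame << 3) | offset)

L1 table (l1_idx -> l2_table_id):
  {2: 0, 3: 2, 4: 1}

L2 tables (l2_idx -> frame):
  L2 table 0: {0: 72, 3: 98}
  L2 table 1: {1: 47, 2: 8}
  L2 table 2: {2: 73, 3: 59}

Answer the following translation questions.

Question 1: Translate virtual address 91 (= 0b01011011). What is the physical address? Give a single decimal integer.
Answer: 787

Derivation:
vaddr = 91 = 0b01011011
Split: l1_idx=2, l2_idx=3, offset=3
L1[2] = 0
L2[0][3] = 98
paddr = 98 * 8 + 3 = 787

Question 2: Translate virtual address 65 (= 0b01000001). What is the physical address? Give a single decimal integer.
Answer: 577

Derivation:
vaddr = 65 = 0b01000001
Split: l1_idx=2, l2_idx=0, offset=1
L1[2] = 0
L2[0][0] = 72
paddr = 72 * 8 + 1 = 577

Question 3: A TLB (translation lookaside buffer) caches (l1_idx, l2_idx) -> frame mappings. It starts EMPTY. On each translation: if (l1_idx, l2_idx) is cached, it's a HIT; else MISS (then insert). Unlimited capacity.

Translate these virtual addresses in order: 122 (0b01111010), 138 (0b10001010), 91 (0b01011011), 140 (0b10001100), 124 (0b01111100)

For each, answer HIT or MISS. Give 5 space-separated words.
vaddr=122: (3,3) not in TLB -> MISS, insert
vaddr=138: (4,1) not in TLB -> MISS, insert
vaddr=91: (2,3) not in TLB -> MISS, insert
vaddr=140: (4,1) in TLB -> HIT
vaddr=124: (3,3) in TLB -> HIT

Answer: MISS MISS MISS HIT HIT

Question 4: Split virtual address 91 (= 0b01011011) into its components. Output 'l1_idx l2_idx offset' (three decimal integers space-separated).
vaddr = 91 = 0b01011011
  top 3 bits -> l1_idx = 2
  next 2 bits -> l2_idx = 3
  bottom 3 bits -> offset = 3

Answer: 2 3 3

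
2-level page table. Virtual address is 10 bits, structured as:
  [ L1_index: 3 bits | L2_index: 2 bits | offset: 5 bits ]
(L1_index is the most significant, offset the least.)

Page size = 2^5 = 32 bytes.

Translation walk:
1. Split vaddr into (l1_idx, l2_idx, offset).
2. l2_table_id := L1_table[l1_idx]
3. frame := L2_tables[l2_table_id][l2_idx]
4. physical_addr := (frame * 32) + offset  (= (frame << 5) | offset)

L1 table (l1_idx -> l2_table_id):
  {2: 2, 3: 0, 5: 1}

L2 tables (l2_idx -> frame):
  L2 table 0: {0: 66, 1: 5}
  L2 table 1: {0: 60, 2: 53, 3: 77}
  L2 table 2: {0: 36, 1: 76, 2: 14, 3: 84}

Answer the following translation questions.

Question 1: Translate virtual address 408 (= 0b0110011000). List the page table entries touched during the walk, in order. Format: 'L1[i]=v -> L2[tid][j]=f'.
vaddr = 408 = 0b0110011000
Split: l1_idx=3, l2_idx=0, offset=24

Answer: L1[3]=0 -> L2[0][0]=66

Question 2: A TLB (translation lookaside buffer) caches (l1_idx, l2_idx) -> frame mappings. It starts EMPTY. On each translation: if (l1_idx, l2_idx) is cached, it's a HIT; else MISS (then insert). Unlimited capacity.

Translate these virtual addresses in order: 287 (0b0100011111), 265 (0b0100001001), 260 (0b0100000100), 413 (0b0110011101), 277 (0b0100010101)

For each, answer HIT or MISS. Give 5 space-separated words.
vaddr=287: (2,0) not in TLB -> MISS, insert
vaddr=265: (2,0) in TLB -> HIT
vaddr=260: (2,0) in TLB -> HIT
vaddr=413: (3,0) not in TLB -> MISS, insert
vaddr=277: (2,0) in TLB -> HIT

Answer: MISS HIT HIT MISS HIT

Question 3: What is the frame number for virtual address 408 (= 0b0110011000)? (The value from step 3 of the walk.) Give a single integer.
vaddr = 408: l1_idx=3, l2_idx=0
L1[3] = 0; L2[0][0] = 66

Answer: 66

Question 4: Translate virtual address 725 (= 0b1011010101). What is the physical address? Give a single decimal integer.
Answer: 1717

Derivation:
vaddr = 725 = 0b1011010101
Split: l1_idx=5, l2_idx=2, offset=21
L1[5] = 1
L2[1][2] = 53
paddr = 53 * 32 + 21 = 1717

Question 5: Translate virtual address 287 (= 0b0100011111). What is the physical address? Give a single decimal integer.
vaddr = 287 = 0b0100011111
Split: l1_idx=2, l2_idx=0, offset=31
L1[2] = 2
L2[2][0] = 36
paddr = 36 * 32 + 31 = 1183

Answer: 1183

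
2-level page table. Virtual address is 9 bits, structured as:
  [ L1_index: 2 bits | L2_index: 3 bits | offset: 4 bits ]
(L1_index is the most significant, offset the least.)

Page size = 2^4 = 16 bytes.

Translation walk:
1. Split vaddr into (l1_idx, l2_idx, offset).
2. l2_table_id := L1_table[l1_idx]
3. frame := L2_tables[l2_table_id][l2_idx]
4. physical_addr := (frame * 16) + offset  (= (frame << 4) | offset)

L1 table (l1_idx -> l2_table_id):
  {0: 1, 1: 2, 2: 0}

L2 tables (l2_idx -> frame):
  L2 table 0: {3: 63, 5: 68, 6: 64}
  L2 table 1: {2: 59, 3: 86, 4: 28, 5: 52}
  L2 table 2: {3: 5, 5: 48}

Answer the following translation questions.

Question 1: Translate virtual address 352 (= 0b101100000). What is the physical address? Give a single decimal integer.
Answer: 1024

Derivation:
vaddr = 352 = 0b101100000
Split: l1_idx=2, l2_idx=6, offset=0
L1[2] = 0
L2[0][6] = 64
paddr = 64 * 16 + 0 = 1024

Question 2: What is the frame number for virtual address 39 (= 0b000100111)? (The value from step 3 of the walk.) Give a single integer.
vaddr = 39: l1_idx=0, l2_idx=2
L1[0] = 1; L2[1][2] = 59

Answer: 59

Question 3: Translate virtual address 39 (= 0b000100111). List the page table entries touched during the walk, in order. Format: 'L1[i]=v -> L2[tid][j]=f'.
vaddr = 39 = 0b000100111
Split: l1_idx=0, l2_idx=2, offset=7

Answer: L1[0]=1 -> L2[1][2]=59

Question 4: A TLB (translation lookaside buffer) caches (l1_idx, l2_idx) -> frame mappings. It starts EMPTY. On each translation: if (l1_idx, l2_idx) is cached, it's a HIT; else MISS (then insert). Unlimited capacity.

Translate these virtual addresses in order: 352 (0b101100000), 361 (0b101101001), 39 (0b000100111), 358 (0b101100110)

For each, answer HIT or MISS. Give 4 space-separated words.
Answer: MISS HIT MISS HIT

Derivation:
vaddr=352: (2,6) not in TLB -> MISS, insert
vaddr=361: (2,6) in TLB -> HIT
vaddr=39: (0,2) not in TLB -> MISS, insert
vaddr=358: (2,6) in TLB -> HIT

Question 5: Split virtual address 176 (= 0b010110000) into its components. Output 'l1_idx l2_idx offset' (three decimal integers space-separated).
vaddr = 176 = 0b010110000
  top 2 bits -> l1_idx = 1
  next 3 bits -> l2_idx = 3
  bottom 4 bits -> offset = 0

Answer: 1 3 0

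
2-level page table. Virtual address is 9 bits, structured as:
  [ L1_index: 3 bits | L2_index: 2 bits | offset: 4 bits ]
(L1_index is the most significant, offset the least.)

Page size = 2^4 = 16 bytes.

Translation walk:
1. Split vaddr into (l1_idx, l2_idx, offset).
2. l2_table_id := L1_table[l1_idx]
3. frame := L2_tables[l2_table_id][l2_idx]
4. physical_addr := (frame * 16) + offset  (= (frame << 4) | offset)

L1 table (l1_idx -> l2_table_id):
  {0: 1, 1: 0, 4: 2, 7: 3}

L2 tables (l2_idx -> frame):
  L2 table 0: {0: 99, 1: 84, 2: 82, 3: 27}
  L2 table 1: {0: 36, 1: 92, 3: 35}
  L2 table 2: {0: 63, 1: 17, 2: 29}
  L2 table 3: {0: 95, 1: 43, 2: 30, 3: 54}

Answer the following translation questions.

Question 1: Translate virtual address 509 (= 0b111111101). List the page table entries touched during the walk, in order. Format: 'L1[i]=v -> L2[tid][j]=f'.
Answer: L1[7]=3 -> L2[3][3]=54

Derivation:
vaddr = 509 = 0b111111101
Split: l1_idx=7, l2_idx=3, offset=13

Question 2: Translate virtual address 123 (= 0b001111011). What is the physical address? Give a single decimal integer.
vaddr = 123 = 0b001111011
Split: l1_idx=1, l2_idx=3, offset=11
L1[1] = 0
L2[0][3] = 27
paddr = 27 * 16 + 11 = 443

Answer: 443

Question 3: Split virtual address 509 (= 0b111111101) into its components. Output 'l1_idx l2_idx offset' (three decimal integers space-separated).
vaddr = 509 = 0b111111101
  top 3 bits -> l1_idx = 7
  next 2 bits -> l2_idx = 3
  bottom 4 bits -> offset = 13

Answer: 7 3 13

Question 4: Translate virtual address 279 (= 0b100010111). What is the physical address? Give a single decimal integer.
vaddr = 279 = 0b100010111
Split: l1_idx=4, l2_idx=1, offset=7
L1[4] = 2
L2[2][1] = 17
paddr = 17 * 16 + 7 = 279

Answer: 279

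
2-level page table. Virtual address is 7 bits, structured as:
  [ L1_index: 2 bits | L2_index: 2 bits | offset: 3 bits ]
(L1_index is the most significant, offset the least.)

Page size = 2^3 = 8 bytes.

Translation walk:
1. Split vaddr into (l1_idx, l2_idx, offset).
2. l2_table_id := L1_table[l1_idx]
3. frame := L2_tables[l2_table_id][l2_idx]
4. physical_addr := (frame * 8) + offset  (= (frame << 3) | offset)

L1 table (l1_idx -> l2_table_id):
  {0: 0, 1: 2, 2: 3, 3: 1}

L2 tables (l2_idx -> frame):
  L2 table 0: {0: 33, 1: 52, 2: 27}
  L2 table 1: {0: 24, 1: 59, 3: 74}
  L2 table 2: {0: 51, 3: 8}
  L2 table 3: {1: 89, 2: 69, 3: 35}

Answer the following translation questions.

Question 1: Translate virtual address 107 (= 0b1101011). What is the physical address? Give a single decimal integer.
Answer: 475

Derivation:
vaddr = 107 = 0b1101011
Split: l1_idx=3, l2_idx=1, offset=3
L1[3] = 1
L2[1][1] = 59
paddr = 59 * 8 + 3 = 475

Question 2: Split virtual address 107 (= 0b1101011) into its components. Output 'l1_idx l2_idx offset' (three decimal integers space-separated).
vaddr = 107 = 0b1101011
  top 2 bits -> l1_idx = 3
  next 2 bits -> l2_idx = 1
  bottom 3 bits -> offset = 3

Answer: 3 1 3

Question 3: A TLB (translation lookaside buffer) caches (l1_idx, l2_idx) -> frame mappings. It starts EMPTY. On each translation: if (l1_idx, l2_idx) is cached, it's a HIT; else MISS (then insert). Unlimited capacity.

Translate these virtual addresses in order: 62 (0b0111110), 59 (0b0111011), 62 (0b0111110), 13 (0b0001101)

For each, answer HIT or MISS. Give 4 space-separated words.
vaddr=62: (1,3) not in TLB -> MISS, insert
vaddr=59: (1,3) in TLB -> HIT
vaddr=62: (1,3) in TLB -> HIT
vaddr=13: (0,1) not in TLB -> MISS, insert

Answer: MISS HIT HIT MISS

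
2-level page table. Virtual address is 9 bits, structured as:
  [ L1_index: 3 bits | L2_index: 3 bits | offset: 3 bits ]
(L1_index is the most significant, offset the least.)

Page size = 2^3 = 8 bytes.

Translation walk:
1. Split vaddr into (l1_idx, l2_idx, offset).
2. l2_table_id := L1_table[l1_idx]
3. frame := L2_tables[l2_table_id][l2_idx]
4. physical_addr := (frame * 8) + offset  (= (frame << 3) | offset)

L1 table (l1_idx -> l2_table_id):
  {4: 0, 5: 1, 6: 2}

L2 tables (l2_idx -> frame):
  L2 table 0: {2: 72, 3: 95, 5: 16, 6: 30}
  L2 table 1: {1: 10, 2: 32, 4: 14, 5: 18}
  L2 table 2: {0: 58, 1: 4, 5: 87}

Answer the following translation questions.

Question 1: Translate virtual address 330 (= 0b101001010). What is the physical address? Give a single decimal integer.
Answer: 82

Derivation:
vaddr = 330 = 0b101001010
Split: l1_idx=5, l2_idx=1, offset=2
L1[5] = 1
L2[1][1] = 10
paddr = 10 * 8 + 2 = 82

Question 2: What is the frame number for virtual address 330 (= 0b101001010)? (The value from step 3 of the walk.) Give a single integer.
vaddr = 330: l1_idx=5, l2_idx=1
L1[5] = 1; L2[1][1] = 10

Answer: 10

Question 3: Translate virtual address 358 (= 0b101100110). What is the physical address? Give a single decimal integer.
Answer: 118

Derivation:
vaddr = 358 = 0b101100110
Split: l1_idx=5, l2_idx=4, offset=6
L1[5] = 1
L2[1][4] = 14
paddr = 14 * 8 + 6 = 118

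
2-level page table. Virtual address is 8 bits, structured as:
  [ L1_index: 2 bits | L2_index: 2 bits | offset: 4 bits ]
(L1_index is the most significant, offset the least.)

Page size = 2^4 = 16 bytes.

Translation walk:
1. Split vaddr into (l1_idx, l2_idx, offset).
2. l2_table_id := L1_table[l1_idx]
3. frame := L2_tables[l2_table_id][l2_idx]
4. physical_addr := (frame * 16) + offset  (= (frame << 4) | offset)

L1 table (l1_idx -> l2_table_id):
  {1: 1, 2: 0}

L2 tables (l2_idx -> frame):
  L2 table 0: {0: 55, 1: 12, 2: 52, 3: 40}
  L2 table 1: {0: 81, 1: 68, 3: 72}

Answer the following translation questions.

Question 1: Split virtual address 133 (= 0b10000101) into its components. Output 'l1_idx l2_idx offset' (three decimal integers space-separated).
vaddr = 133 = 0b10000101
  top 2 bits -> l1_idx = 2
  next 2 bits -> l2_idx = 0
  bottom 4 bits -> offset = 5

Answer: 2 0 5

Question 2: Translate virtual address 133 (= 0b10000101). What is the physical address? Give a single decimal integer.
Answer: 885

Derivation:
vaddr = 133 = 0b10000101
Split: l1_idx=2, l2_idx=0, offset=5
L1[2] = 0
L2[0][0] = 55
paddr = 55 * 16 + 5 = 885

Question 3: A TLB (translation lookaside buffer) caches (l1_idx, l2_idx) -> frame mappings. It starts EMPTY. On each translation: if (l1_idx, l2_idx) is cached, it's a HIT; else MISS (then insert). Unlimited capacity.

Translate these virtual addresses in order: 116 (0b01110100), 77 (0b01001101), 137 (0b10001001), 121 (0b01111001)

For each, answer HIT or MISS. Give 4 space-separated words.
Answer: MISS MISS MISS HIT

Derivation:
vaddr=116: (1,3) not in TLB -> MISS, insert
vaddr=77: (1,0) not in TLB -> MISS, insert
vaddr=137: (2,0) not in TLB -> MISS, insert
vaddr=121: (1,3) in TLB -> HIT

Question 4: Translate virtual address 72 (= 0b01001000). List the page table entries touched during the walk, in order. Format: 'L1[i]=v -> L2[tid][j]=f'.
Answer: L1[1]=1 -> L2[1][0]=81

Derivation:
vaddr = 72 = 0b01001000
Split: l1_idx=1, l2_idx=0, offset=8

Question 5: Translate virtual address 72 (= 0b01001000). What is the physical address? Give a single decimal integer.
Answer: 1304

Derivation:
vaddr = 72 = 0b01001000
Split: l1_idx=1, l2_idx=0, offset=8
L1[1] = 1
L2[1][0] = 81
paddr = 81 * 16 + 8 = 1304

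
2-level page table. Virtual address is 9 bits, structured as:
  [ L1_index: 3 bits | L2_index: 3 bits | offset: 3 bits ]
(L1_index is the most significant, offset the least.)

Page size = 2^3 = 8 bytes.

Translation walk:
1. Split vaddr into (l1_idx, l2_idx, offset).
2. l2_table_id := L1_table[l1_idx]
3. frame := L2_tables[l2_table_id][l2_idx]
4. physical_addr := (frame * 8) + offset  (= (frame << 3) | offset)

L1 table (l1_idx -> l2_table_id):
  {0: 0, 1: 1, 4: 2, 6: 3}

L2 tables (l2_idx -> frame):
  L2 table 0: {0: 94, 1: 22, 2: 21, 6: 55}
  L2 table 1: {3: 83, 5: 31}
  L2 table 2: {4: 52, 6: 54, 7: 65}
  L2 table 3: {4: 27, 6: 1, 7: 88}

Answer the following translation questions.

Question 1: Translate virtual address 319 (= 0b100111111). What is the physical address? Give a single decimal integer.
Answer: 527

Derivation:
vaddr = 319 = 0b100111111
Split: l1_idx=4, l2_idx=7, offset=7
L1[4] = 2
L2[2][7] = 65
paddr = 65 * 8 + 7 = 527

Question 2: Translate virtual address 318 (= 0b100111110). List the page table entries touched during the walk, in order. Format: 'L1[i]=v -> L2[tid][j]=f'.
Answer: L1[4]=2 -> L2[2][7]=65

Derivation:
vaddr = 318 = 0b100111110
Split: l1_idx=4, l2_idx=7, offset=6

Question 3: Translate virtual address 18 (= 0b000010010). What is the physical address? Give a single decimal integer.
vaddr = 18 = 0b000010010
Split: l1_idx=0, l2_idx=2, offset=2
L1[0] = 0
L2[0][2] = 21
paddr = 21 * 8 + 2 = 170

Answer: 170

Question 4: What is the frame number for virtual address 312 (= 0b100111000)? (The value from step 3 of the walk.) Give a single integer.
vaddr = 312: l1_idx=4, l2_idx=7
L1[4] = 2; L2[2][7] = 65

Answer: 65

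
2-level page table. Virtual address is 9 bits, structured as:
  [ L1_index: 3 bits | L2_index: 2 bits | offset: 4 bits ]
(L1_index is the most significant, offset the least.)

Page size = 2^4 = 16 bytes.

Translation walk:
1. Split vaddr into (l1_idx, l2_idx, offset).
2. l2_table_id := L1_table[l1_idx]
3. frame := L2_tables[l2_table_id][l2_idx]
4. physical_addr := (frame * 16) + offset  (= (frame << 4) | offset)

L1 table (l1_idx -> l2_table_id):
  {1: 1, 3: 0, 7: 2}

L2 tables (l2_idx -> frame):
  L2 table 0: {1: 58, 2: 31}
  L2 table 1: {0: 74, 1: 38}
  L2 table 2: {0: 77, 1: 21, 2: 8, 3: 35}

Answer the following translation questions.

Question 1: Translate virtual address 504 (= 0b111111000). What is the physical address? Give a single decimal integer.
Answer: 568

Derivation:
vaddr = 504 = 0b111111000
Split: l1_idx=7, l2_idx=3, offset=8
L1[7] = 2
L2[2][3] = 35
paddr = 35 * 16 + 8 = 568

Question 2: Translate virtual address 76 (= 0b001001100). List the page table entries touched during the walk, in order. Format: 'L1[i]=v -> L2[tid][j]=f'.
vaddr = 76 = 0b001001100
Split: l1_idx=1, l2_idx=0, offset=12

Answer: L1[1]=1 -> L2[1][0]=74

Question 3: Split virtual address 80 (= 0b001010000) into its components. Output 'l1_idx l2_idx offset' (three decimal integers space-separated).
vaddr = 80 = 0b001010000
  top 3 bits -> l1_idx = 1
  next 2 bits -> l2_idx = 1
  bottom 4 bits -> offset = 0

Answer: 1 1 0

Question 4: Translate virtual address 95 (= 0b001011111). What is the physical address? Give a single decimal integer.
vaddr = 95 = 0b001011111
Split: l1_idx=1, l2_idx=1, offset=15
L1[1] = 1
L2[1][1] = 38
paddr = 38 * 16 + 15 = 623

Answer: 623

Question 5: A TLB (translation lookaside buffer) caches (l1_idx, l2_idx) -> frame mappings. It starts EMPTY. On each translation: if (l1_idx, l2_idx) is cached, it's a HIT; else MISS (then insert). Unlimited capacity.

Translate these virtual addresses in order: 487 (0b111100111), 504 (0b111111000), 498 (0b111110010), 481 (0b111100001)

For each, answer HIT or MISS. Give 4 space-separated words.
vaddr=487: (7,2) not in TLB -> MISS, insert
vaddr=504: (7,3) not in TLB -> MISS, insert
vaddr=498: (7,3) in TLB -> HIT
vaddr=481: (7,2) in TLB -> HIT

Answer: MISS MISS HIT HIT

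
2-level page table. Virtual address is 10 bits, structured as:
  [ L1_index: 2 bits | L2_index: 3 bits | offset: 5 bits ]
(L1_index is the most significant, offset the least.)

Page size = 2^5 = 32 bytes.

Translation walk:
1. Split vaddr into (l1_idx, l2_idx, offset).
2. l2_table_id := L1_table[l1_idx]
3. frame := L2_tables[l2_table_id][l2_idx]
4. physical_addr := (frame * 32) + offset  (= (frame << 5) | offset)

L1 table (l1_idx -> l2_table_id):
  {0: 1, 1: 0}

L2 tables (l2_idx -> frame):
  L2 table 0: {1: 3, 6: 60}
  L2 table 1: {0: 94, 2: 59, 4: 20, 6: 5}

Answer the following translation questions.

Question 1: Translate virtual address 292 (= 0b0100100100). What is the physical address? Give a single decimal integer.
vaddr = 292 = 0b0100100100
Split: l1_idx=1, l2_idx=1, offset=4
L1[1] = 0
L2[0][1] = 3
paddr = 3 * 32 + 4 = 100

Answer: 100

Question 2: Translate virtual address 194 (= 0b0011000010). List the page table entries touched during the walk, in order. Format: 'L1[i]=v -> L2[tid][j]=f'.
vaddr = 194 = 0b0011000010
Split: l1_idx=0, l2_idx=6, offset=2

Answer: L1[0]=1 -> L2[1][6]=5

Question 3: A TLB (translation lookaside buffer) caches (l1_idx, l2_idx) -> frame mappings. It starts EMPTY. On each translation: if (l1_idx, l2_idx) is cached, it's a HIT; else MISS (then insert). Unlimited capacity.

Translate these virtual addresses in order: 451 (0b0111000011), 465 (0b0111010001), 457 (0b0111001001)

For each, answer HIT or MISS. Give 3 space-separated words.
Answer: MISS HIT HIT

Derivation:
vaddr=451: (1,6) not in TLB -> MISS, insert
vaddr=465: (1,6) in TLB -> HIT
vaddr=457: (1,6) in TLB -> HIT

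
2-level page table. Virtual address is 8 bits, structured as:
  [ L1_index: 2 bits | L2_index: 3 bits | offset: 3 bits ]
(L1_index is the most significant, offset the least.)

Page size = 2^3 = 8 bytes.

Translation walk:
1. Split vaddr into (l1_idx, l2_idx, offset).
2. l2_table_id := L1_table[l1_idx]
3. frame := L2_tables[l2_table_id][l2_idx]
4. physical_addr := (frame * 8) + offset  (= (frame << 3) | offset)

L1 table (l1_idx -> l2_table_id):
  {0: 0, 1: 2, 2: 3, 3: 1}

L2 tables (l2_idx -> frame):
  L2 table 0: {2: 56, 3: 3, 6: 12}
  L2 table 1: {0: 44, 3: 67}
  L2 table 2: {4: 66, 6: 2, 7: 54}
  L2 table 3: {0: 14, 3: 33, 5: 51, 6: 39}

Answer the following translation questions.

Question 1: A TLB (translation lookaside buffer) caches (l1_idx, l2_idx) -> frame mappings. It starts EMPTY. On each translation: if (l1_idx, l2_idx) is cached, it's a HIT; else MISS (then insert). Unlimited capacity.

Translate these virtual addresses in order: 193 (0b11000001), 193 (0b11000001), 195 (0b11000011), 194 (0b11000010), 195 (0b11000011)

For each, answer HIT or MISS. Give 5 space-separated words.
Answer: MISS HIT HIT HIT HIT

Derivation:
vaddr=193: (3,0) not in TLB -> MISS, insert
vaddr=193: (3,0) in TLB -> HIT
vaddr=195: (3,0) in TLB -> HIT
vaddr=194: (3,0) in TLB -> HIT
vaddr=195: (3,0) in TLB -> HIT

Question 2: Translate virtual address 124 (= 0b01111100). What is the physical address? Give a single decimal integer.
vaddr = 124 = 0b01111100
Split: l1_idx=1, l2_idx=7, offset=4
L1[1] = 2
L2[2][7] = 54
paddr = 54 * 8 + 4 = 436

Answer: 436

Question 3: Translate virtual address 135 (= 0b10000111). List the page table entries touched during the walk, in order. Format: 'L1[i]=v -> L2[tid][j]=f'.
Answer: L1[2]=3 -> L2[3][0]=14

Derivation:
vaddr = 135 = 0b10000111
Split: l1_idx=2, l2_idx=0, offset=7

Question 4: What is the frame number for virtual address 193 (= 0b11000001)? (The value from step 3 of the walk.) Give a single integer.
Answer: 44

Derivation:
vaddr = 193: l1_idx=3, l2_idx=0
L1[3] = 1; L2[1][0] = 44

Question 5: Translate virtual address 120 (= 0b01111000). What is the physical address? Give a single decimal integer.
vaddr = 120 = 0b01111000
Split: l1_idx=1, l2_idx=7, offset=0
L1[1] = 2
L2[2][7] = 54
paddr = 54 * 8 + 0 = 432

Answer: 432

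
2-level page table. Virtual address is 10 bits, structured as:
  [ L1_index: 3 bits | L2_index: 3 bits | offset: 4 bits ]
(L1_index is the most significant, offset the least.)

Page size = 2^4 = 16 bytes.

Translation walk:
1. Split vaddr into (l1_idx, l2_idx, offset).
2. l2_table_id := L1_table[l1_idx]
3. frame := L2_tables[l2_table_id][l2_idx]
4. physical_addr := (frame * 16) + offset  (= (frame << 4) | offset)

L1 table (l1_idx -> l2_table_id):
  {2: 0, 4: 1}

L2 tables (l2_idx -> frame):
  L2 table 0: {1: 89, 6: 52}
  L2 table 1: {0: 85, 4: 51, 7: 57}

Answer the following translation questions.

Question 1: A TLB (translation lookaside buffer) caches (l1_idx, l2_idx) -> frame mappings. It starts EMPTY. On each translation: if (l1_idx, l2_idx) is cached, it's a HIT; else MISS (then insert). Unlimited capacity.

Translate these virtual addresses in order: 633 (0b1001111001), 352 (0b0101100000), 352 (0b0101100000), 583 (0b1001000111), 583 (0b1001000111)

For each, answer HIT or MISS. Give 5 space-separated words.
Answer: MISS MISS HIT MISS HIT

Derivation:
vaddr=633: (4,7) not in TLB -> MISS, insert
vaddr=352: (2,6) not in TLB -> MISS, insert
vaddr=352: (2,6) in TLB -> HIT
vaddr=583: (4,4) not in TLB -> MISS, insert
vaddr=583: (4,4) in TLB -> HIT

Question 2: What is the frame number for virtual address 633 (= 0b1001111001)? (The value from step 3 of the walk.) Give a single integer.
Answer: 57

Derivation:
vaddr = 633: l1_idx=4, l2_idx=7
L1[4] = 1; L2[1][7] = 57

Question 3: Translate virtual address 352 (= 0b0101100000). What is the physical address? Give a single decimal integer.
Answer: 832

Derivation:
vaddr = 352 = 0b0101100000
Split: l1_idx=2, l2_idx=6, offset=0
L1[2] = 0
L2[0][6] = 52
paddr = 52 * 16 + 0 = 832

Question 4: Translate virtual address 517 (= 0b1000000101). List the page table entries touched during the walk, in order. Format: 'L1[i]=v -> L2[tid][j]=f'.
vaddr = 517 = 0b1000000101
Split: l1_idx=4, l2_idx=0, offset=5

Answer: L1[4]=1 -> L2[1][0]=85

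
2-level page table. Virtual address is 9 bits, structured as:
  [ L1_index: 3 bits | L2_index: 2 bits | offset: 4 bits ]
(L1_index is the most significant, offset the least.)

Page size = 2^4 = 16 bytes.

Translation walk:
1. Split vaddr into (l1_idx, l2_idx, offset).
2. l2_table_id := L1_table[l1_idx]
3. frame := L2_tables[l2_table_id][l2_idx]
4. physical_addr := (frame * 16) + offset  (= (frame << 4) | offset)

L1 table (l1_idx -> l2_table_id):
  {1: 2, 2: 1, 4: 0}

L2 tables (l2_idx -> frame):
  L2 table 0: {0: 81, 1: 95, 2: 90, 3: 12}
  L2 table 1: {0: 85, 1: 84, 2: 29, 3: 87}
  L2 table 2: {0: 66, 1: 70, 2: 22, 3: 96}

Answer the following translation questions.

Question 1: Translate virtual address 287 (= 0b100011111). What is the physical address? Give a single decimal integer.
vaddr = 287 = 0b100011111
Split: l1_idx=4, l2_idx=1, offset=15
L1[4] = 0
L2[0][1] = 95
paddr = 95 * 16 + 15 = 1535

Answer: 1535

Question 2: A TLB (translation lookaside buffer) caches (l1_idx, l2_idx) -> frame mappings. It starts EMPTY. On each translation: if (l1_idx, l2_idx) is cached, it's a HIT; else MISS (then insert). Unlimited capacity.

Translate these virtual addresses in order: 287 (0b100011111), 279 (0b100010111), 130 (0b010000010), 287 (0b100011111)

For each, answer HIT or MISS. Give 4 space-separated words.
Answer: MISS HIT MISS HIT

Derivation:
vaddr=287: (4,1) not in TLB -> MISS, insert
vaddr=279: (4,1) in TLB -> HIT
vaddr=130: (2,0) not in TLB -> MISS, insert
vaddr=287: (4,1) in TLB -> HIT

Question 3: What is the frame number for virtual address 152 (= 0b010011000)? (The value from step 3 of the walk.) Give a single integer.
Answer: 84

Derivation:
vaddr = 152: l1_idx=2, l2_idx=1
L1[2] = 1; L2[1][1] = 84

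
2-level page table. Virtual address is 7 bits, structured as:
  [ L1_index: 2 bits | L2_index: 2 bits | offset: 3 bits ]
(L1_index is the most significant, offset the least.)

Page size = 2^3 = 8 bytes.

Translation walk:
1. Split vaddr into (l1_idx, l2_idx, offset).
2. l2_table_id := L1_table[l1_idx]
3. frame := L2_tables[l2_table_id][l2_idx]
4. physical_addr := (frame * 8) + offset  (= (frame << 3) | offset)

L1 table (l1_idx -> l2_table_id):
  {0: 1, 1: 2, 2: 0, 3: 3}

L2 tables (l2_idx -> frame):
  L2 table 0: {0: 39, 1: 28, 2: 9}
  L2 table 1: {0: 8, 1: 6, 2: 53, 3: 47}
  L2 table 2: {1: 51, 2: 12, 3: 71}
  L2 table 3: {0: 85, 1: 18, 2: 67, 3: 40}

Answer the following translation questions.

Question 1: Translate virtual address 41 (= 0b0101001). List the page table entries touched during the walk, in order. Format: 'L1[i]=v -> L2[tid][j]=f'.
Answer: L1[1]=2 -> L2[2][1]=51

Derivation:
vaddr = 41 = 0b0101001
Split: l1_idx=1, l2_idx=1, offset=1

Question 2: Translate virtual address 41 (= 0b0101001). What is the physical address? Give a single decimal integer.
vaddr = 41 = 0b0101001
Split: l1_idx=1, l2_idx=1, offset=1
L1[1] = 2
L2[2][1] = 51
paddr = 51 * 8 + 1 = 409

Answer: 409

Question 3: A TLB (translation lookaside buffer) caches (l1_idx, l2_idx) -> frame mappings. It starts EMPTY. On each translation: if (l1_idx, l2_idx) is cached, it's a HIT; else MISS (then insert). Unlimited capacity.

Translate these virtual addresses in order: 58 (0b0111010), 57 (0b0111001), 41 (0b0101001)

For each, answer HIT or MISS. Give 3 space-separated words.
Answer: MISS HIT MISS

Derivation:
vaddr=58: (1,3) not in TLB -> MISS, insert
vaddr=57: (1,3) in TLB -> HIT
vaddr=41: (1,1) not in TLB -> MISS, insert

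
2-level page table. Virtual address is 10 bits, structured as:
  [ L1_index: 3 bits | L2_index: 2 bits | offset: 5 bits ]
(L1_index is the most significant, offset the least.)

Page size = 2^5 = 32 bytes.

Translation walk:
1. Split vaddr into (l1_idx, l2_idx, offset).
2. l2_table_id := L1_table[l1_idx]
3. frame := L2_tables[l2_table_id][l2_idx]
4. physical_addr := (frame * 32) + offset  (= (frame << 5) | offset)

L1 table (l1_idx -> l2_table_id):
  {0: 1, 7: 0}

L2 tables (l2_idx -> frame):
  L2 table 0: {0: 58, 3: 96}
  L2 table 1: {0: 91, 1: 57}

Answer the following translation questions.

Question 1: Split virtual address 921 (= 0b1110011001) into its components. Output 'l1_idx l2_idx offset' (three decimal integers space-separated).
Answer: 7 0 25

Derivation:
vaddr = 921 = 0b1110011001
  top 3 bits -> l1_idx = 7
  next 2 bits -> l2_idx = 0
  bottom 5 bits -> offset = 25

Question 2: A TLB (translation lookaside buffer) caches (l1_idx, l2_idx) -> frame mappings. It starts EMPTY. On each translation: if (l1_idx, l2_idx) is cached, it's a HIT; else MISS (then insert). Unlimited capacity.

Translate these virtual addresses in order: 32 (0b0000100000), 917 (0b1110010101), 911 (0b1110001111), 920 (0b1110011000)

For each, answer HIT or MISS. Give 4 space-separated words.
Answer: MISS MISS HIT HIT

Derivation:
vaddr=32: (0,1) not in TLB -> MISS, insert
vaddr=917: (7,0) not in TLB -> MISS, insert
vaddr=911: (7,0) in TLB -> HIT
vaddr=920: (7,0) in TLB -> HIT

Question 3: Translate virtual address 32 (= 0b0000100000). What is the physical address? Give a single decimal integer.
vaddr = 32 = 0b0000100000
Split: l1_idx=0, l2_idx=1, offset=0
L1[0] = 1
L2[1][1] = 57
paddr = 57 * 32 + 0 = 1824

Answer: 1824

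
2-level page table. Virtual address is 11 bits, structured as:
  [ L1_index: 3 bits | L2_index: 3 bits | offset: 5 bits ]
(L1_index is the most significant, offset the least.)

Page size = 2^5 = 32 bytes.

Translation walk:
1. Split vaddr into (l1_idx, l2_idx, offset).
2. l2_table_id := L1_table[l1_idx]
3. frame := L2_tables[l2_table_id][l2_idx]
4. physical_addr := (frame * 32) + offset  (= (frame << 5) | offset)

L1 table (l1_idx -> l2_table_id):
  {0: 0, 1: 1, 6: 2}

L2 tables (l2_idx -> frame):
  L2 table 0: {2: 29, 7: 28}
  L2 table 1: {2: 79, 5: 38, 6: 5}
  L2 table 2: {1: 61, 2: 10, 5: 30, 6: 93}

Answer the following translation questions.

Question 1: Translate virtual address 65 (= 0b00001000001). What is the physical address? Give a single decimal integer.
vaddr = 65 = 0b00001000001
Split: l1_idx=0, l2_idx=2, offset=1
L1[0] = 0
L2[0][2] = 29
paddr = 29 * 32 + 1 = 929

Answer: 929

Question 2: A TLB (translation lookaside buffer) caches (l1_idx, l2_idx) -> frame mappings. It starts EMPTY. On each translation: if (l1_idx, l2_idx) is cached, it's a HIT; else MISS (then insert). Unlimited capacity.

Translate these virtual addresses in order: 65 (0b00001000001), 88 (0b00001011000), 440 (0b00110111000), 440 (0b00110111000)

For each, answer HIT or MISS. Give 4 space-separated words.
vaddr=65: (0,2) not in TLB -> MISS, insert
vaddr=88: (0,2) in TLB -> HIT
vaddr=440: (1,5) not in TLB -> MISS, insert
vaddr=440: (1,5) in TLB -> HIT

Answer: MISS HIT MISS HIT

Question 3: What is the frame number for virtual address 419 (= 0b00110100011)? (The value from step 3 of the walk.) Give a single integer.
Answer: 38

Derivation:
vaddr = 419: l1_idx=1, l2_idx=5
L1[1] = 1; L2[1][5] = 38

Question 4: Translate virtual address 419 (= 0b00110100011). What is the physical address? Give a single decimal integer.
Answer: 1219

Derivation:
vaddr = 419 = 0b00110100011
Split: l1_idx=1, l2_idx=5, offset=3
L1[1] = 1
L2[1][5] = 38
paddr = 38 * 32 + 3 = 1219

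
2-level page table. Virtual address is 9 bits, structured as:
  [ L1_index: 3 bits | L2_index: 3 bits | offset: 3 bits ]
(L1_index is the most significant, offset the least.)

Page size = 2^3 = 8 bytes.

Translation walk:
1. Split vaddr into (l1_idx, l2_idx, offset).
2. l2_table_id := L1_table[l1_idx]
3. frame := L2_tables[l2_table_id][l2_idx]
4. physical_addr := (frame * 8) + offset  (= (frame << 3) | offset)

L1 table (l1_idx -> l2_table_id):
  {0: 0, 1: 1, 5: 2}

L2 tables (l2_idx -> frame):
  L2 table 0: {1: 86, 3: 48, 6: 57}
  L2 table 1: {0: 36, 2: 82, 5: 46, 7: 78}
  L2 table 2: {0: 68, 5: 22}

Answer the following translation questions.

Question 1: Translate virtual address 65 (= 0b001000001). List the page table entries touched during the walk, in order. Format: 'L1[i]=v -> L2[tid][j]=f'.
Answer: L1[1]=1 -> L2[1][0]=36

Derivation:
vaddr = 65 = 0b001000001
Split: l1_idx=1, l2_idx=0, offset=1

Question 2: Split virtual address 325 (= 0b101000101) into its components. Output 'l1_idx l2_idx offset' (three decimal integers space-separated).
vaddr = 325 = 0b101000101
  top 3 bits -> l1_idx = 5
  next 3 bits -> l2_idx = 0
  bottom 3 bits -> offset = 5

Answer: 5 0 5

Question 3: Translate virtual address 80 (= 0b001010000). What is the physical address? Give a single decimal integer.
Answer: 656

Derivation:
vaddr = 80 = 0b001010000
Split: l1_idx=1, l2_idx=2, offset=0
L1[1] = 1
L2[1][2] = 82
paddr = 82 * 8 + 0 = 656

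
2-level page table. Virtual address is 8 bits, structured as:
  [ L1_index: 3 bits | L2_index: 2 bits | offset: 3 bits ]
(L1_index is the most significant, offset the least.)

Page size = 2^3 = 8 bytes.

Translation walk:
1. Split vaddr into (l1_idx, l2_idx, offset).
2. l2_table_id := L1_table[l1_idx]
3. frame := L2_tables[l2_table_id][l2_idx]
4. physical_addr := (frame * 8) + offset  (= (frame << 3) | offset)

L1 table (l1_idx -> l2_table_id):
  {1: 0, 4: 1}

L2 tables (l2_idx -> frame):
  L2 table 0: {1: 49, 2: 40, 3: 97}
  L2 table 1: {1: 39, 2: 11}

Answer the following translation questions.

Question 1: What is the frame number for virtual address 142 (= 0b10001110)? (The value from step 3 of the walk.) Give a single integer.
Answer: 39

Derivation:
vaddr = 142: l1_idx=4, l2_idx=1
L1[4] = 1; L2[1][1] = 39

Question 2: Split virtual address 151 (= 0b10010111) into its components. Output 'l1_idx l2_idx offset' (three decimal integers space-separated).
vaddr = 151 = 0b10010111
  top 3 bits -> l1_idx = 4
  next 2 bits -> l2_idx = 2
  bottom 3 bits -> offset = 7

Answer: 4 2 7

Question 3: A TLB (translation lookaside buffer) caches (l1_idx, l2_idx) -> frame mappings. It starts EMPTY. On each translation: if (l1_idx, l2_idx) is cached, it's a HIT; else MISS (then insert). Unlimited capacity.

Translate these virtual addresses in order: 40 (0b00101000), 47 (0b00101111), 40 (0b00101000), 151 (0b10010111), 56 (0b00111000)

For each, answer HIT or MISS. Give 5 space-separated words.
vaddr=40: (1,1) not in TLB -> MISS, insert
vaddr=47: (1,1) in TLB -> HIT
vaddr=40: (1,1) in TLB -> HIT
vaddr=151: (4,2) not in TLB -> MISS, insert
vaddr=56: (1,3) not in TLB -> MISS, insert

Answer: MISS HIT HIT MISS MISS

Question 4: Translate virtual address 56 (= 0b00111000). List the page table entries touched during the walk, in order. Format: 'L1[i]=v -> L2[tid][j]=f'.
vaddr = 56 = 0b00111000
Split: l1_idx=1, l2_idx=3, offset=0

Answer: L1[1]=0 -> L2[0][3]=97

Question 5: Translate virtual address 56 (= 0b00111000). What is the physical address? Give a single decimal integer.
vaddr = 56 = 0b00111000
Split: l1_idx=1, l2_idx=3, offset=0
L1[1] = 0
L2[0][3] = 97
paddr = 97 * 8 + 0 = 776

Answer: 776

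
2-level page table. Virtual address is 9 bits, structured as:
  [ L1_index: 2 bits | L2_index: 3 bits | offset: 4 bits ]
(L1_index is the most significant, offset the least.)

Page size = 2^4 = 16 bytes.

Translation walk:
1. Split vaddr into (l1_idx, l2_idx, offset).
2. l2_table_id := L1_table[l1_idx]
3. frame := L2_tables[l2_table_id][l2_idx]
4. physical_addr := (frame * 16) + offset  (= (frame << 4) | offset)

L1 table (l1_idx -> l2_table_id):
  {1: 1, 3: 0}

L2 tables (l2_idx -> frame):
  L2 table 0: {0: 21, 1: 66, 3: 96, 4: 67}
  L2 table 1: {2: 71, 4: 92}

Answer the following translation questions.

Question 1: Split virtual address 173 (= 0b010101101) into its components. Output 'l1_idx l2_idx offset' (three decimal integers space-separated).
vaddr = 173 = 0b010101101
  top 2 bits -> l1_idx = 1
  next 3 bits -> l2_idx = 2
  bottom 4 bits -> offset = 13

Answer: 1 2 13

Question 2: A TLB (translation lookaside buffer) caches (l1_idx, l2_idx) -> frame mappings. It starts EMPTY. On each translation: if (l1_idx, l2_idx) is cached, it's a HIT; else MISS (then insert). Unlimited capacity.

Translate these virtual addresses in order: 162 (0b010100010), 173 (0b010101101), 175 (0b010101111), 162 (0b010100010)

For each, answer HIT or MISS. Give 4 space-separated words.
vaddr=162: (1,2) not in TLB -> MISS, insert
vaddr=173: (1,2) in TLB -> HIT
vaddr=175: (1,2) in TLB -> HIT
vaddr=162: (1,2) in TLB -> HIT

Answer: MISS HIT HIT HIT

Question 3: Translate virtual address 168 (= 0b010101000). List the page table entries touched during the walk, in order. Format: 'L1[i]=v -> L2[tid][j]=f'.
Answer: L1[1]=1 -> L2[1][2]=71

Derivation:
vaddr = 168 = 0b010101000
Split: l1_idx=1, l2_idx=2, offset=8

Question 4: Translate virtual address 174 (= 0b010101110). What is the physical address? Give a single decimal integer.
Answer: 1150

Derivation:
vaddr = 174 = 0b010101110
Split: l1_idx=1, l2_idx=2, offset=14
L1[1] = 1
L2[1][2] = 71
paddr = 71 * 16 + 14 = 1150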